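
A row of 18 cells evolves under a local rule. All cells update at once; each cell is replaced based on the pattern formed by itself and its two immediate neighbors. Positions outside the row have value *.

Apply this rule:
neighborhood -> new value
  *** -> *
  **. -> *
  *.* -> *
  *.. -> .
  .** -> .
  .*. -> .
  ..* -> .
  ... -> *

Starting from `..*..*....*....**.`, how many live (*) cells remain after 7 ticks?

13

.......**...**..**
.*****..*.*..*...*
*.****...*.....*..
**.***.*...***....
***.***..*..**.**.
****.**......**.**
*****.*.****..**.*
count of *: 13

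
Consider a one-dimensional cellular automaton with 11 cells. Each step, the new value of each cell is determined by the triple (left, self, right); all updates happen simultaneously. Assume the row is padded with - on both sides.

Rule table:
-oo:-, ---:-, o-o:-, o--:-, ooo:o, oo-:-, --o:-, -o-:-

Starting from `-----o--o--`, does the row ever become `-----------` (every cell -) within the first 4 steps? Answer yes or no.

-----------
all cells are - at step 1

yes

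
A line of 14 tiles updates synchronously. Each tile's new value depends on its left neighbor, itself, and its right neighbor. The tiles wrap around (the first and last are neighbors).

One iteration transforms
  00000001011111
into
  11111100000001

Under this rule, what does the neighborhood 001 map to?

At position 6 the neighborhood is 001; the next row has 0 there.

0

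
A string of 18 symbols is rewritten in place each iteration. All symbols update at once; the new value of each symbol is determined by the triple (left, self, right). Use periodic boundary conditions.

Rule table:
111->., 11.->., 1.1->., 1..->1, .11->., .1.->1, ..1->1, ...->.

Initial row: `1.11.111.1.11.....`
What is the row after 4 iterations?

...1..111......1..

iteration 1: 1........1...1...1
iteration 2: .1......111.111.1.
iteration 3: 111....1........11
iteration 4: ...1..111......1..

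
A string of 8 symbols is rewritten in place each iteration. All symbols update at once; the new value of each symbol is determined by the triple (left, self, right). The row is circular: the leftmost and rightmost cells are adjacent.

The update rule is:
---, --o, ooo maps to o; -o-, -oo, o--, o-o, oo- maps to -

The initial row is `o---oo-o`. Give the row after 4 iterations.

--oo----
oo---ooo
o--oo-oo
--o----o

--o----o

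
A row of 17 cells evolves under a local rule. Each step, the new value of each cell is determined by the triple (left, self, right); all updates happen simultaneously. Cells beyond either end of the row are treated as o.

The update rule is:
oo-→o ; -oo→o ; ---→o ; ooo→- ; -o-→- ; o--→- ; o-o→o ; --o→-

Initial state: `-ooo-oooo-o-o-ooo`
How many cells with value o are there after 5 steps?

oo-ooo--oo-o-oo--
-ooo-o--ooo-ooo--
oo-oo---o-ooo-o--
-oooo-o--oo-oo---
oo--oo---ooooo-o-
count of o: 10

10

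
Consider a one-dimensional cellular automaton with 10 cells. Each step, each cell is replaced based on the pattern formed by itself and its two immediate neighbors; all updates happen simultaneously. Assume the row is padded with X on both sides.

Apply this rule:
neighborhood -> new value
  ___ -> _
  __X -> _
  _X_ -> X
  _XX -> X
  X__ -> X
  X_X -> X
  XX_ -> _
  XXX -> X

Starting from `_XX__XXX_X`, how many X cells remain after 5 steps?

9

XX_X_XX_XX
X_XXXX_XXX
_XXXX_XXXX
XXXX_XXXXX
XXX_XXXXXX
count of X: 9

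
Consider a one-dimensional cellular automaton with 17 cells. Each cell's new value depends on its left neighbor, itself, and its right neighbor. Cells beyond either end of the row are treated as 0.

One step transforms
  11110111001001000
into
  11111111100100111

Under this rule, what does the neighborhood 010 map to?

0

At position 10 the neighborhood is 010; the next row has 0 there.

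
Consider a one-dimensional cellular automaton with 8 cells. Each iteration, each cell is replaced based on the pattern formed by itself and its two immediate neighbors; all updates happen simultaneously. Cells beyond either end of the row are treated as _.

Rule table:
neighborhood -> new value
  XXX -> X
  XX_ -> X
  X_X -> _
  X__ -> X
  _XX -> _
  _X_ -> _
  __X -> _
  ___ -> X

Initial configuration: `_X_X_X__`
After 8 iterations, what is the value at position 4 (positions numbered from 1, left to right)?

iteration 1: ______XX
iteration 2: XXXXX__X
iteration 3: _XXXXX__
iteration 4: __XXXXXX
iteration 5: X__XXXXX
iteration 6: _X__XXXX
iteration 7: __X__XXX
iteration 8: X__X__XX
position 4 holds X

X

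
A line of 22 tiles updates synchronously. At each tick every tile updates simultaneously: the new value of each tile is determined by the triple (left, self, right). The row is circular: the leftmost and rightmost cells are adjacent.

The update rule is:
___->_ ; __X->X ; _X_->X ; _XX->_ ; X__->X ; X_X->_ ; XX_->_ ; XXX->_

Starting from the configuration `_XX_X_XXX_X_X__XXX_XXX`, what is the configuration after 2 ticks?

____X_____X_XXX_______
___XXX___XX____X______

___XXX___XX____X______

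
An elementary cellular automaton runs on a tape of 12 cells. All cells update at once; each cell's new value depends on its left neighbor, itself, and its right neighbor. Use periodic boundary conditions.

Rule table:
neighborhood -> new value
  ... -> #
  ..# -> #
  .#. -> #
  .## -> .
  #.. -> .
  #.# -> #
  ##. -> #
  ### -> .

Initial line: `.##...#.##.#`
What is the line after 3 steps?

#.#.####.###
####...##...
...#.##.#.##

...#.##.#.##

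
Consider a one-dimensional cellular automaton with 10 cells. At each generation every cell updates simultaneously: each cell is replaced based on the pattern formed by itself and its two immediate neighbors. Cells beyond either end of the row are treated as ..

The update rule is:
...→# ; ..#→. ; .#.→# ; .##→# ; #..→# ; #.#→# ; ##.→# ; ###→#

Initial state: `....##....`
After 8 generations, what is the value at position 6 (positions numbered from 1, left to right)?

#

###.######
##########
##########  (fixed point — unchanged through generation 8)
position 6 holds #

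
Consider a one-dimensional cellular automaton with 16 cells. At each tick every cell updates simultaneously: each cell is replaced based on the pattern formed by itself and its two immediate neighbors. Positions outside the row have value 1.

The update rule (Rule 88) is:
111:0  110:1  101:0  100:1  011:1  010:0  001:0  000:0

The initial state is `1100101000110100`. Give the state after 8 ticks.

0111000111000000

0110000100110010
0111000010111000
0101100000101100
0001110000001110
1001011000001010
1100011100000000
0110010110000000
0111000111000000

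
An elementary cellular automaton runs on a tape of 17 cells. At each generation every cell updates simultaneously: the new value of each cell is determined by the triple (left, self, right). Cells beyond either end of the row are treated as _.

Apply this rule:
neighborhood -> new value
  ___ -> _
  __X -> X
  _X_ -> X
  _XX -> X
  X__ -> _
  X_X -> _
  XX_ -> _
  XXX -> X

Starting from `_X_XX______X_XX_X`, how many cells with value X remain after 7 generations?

XX_X______XX_X__X
X__X_____XX__X_XX
X_XX____XX__XX_X_
X_X____XX__XX__X_
X_X___XX__XX__XX_
X_X__XX__XX__XX__
X_X_XX__XX__XX___
count of X: 8

8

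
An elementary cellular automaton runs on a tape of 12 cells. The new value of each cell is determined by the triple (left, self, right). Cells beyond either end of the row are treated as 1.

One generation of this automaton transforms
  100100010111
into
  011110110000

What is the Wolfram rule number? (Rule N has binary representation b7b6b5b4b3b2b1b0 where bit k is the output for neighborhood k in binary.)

22

position 10: 111 → 0  (bit 7 = 0)
position 0: 110 → 0  (bit 6 = 0)
position 8: 101 → 0  (bit 5 = 0)
position 1: 100 → 1  (bit 4 = 1)
position 9: 011 → 0  (bit 3 = 0)
position 3: 010 → 1  (bit 2 = 1)
position 2: 001 → 1  (bit 1 = 1)
position 5: 000 → 0  (bit 0 = 0)
bits b7..b0 = 00010110 = 22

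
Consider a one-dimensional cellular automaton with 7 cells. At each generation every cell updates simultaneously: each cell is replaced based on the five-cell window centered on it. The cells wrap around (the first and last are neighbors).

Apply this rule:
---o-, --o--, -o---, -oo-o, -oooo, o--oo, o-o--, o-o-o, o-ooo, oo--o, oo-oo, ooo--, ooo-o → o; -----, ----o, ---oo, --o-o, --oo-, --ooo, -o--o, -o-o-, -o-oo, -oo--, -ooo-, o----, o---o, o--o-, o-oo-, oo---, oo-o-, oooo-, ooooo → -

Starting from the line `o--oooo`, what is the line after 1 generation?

ooo-o--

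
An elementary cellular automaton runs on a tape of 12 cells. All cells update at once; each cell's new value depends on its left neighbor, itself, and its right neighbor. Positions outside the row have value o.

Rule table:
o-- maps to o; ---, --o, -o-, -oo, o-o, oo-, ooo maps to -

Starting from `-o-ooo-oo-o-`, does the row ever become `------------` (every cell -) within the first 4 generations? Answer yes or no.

------------
all cells are - at generation 1

yes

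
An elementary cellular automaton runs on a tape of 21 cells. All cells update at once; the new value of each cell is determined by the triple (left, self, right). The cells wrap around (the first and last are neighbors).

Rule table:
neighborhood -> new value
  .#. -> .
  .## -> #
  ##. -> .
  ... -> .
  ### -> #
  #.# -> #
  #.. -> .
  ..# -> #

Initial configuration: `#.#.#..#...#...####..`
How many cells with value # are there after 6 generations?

9

generation 1: .#.#..#...#...####..#
generation 2: #.#..#...#...####..#.
generation 3: .#..#...#...####..#.#
generation 4: #..#...#...####..#.#.
generation 5: ..#...#...####..#.#.#
generation 6: .#...#...####..#.#.#.
count of #: 9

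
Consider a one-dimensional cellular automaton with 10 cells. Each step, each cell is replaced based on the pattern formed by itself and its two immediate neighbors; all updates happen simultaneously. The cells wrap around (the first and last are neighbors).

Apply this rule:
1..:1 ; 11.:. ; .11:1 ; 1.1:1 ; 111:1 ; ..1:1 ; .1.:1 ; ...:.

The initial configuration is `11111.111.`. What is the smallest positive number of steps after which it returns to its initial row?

1111.111.1
111.111.11
11.111.111
1.111.1111
.111.11111
111.11111.
11.11111.1
1.11111.11
.11111.111
11111.111.

10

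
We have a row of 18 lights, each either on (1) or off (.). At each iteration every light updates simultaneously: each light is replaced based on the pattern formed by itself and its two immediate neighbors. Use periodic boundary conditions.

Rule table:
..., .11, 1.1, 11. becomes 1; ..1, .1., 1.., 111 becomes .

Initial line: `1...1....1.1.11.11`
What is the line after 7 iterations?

1.1...11..1.11111.
.1..1.11...11...11
1....111.1.11.1.11
1.11.1.11.1111.11.
.1111.11111..11111
11..111...1..1...1
.1..1.1.1......1.1

.1..1.1.1......1.1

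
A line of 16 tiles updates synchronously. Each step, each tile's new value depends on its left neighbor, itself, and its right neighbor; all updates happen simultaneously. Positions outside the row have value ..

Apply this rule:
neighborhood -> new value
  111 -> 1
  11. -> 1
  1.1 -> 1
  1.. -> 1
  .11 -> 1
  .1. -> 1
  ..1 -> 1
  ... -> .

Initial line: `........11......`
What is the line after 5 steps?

.......1111.....
......111111....
.....11111111...
....1111111111..
...111111111111.

...111111111111.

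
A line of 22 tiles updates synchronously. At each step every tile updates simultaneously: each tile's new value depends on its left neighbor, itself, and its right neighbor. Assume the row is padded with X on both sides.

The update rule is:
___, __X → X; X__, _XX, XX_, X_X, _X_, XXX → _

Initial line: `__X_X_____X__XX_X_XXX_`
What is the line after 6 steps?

step 1: _X____XXXX__X_________
step 2: ___XXX_____X__XXXXXXXX
step 3: _XX____XXXX__X________
step 4: ____XXX_____X__XXXXXXX
step 5: _XXX____XXXX__X_______
step 6: _____XXX_____X__XXXXXX

_____XXX_____X__XXXXXX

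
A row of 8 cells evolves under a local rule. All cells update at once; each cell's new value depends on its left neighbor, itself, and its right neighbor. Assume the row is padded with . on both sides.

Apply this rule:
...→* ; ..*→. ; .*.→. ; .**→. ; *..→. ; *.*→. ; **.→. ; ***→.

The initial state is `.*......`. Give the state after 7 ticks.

tick 1: ...*****
tick 2: **......
tick 3: ...*****  (repeats tick 1; period 2)
tick 7: ...*****

...*****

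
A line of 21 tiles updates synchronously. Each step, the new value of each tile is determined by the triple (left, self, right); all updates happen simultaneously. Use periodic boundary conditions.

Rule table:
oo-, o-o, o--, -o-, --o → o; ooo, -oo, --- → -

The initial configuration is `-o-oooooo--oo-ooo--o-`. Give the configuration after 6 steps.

ooo-----ooo-oo--ooooo
--oo---o--oo-ooo-----
-o-oo-oooo-oo--oo----
ooo-oo---oo-ooo-oo---
--oo-oo-o-oo--oo-oo-o
oo-oo-oooo-ooo-oo-ooo

oo-oo-oooo-ooo-oo-ooo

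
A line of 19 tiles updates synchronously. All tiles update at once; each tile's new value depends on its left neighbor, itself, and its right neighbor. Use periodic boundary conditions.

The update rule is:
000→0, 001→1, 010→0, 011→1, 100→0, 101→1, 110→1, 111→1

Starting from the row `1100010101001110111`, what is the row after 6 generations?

1111101111111111111

generation 1: 1100101010011111111
generation 2: 1101010100111111111
generation 3: 1110101001111111111
generation 4: 1111010011111111111
generation 5: 1111100111111111111
generation 6: 1111101111111111111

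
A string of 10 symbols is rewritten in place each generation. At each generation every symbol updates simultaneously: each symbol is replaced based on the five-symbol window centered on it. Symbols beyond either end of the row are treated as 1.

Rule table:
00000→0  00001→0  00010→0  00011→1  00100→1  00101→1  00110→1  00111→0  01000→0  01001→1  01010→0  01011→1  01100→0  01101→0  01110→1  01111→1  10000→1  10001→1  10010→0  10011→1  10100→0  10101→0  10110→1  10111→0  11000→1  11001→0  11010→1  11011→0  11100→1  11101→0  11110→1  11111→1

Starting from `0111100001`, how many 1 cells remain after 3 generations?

0011111010
0101110101
1010101010
count of 1: 5

5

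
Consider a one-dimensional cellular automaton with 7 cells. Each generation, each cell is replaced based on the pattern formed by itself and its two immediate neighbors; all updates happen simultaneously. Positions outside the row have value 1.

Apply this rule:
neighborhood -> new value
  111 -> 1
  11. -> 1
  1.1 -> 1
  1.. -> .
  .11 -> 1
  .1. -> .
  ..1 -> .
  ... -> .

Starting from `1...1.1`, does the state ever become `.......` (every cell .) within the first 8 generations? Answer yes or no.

no

generation 1: 1....11
generation 2: 1....11  (fixed point — unchanged through generation 8)
generation 8 is 1....11, still not uniform .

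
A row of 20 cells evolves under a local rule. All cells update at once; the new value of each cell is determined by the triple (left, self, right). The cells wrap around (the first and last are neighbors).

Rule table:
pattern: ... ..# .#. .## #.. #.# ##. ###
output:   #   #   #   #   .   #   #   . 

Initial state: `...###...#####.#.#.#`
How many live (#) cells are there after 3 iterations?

.###.#.###...#######
##.#####.#.###.....#
.###...#####.#.#####
count of #: 14

14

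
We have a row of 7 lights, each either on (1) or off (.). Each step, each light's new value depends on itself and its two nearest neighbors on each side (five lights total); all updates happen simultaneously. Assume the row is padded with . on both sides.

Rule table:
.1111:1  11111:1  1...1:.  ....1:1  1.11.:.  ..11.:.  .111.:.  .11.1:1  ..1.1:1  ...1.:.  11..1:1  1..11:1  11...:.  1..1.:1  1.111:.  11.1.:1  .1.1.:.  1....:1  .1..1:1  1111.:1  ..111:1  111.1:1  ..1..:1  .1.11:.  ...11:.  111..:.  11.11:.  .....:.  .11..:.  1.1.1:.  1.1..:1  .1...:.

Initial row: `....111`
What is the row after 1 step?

..1.1..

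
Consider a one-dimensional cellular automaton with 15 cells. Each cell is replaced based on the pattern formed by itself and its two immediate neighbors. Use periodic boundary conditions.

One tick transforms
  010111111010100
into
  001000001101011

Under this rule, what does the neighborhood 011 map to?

0

At position 3 the neighborhood is 011; the next row has 0 there.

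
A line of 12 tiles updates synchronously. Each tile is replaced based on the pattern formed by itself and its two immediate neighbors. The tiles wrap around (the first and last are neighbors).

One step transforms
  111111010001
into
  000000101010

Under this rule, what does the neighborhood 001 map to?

1

At position 10 the neighborhood is 001; the next row has 1 there.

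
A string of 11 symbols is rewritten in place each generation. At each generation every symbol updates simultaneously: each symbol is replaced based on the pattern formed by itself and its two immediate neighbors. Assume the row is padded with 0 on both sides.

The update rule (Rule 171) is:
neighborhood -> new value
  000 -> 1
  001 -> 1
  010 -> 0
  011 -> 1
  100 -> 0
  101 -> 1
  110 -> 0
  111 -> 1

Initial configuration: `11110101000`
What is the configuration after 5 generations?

11101010011
11010100110
10101001100
01010011001
10100110010

10100110010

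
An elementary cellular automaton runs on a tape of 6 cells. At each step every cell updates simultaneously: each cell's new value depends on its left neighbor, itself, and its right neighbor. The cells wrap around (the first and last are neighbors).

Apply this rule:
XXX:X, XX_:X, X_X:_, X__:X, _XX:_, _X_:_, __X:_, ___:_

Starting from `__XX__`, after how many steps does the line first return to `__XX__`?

___XX_
____XX
X____X
XX____
_XX___
__XX__

6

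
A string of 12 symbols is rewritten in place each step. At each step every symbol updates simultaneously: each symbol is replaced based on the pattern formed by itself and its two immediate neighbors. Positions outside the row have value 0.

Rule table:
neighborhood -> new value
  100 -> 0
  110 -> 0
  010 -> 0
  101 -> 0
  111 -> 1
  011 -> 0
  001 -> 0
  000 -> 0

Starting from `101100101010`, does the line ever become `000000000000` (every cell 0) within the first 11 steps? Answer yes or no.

yes

000000000000
all cells are 0 at step 1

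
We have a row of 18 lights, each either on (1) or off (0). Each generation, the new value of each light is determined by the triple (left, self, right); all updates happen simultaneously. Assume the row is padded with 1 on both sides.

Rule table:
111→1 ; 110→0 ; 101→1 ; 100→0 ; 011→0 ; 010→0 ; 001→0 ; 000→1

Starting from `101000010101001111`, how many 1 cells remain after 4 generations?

010011001010000111
100000000100110011
001111110000000001
000111100111111100
count of 1: 11

11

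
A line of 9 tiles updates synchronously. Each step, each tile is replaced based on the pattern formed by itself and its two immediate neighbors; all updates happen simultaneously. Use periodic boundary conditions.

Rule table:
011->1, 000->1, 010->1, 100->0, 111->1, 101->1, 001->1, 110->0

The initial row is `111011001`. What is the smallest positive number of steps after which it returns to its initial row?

110110011
101100111
011001111
110011110
100111101
001111011
011110110
111101100
111011001

9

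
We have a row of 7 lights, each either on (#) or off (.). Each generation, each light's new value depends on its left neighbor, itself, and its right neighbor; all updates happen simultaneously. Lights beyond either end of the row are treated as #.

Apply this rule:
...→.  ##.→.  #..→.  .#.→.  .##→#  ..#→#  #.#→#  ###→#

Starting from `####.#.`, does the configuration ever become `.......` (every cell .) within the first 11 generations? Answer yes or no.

no

###.#.#
##.#.##
#.#.###
.#.####
#.#####
.######
#######
#######  (fixed point — unchanged through generation 11)
generation 11 is #######, still not uniform .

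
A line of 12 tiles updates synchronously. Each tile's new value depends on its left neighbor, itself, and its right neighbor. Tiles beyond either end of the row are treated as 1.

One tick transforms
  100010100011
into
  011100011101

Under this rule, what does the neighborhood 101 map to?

0

At position 5 the neighborhood is 101; the next row has 0 there.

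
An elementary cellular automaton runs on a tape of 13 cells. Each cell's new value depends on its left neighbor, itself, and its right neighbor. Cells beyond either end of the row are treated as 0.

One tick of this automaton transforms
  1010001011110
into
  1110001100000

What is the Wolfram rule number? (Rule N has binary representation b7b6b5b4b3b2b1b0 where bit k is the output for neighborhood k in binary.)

position 9: 111 → 0  (bit 7 = 0)
position 11: 110 → 0  (bit 6 = 0)
position 1: 101 → 1  (bit 5 = 1)
position 3: 100 → 0  (bit 4 = 0)
position 8: 011 → 0  (bit 3 = 0)
position 0: 010 → 1  (bit 2 = 1)
position 5: 001 → 0  (bit 1 = 0)
position 4: 000 → 0  (bit 0 = 0)
bits b7..b0 = 00100100 = 36

36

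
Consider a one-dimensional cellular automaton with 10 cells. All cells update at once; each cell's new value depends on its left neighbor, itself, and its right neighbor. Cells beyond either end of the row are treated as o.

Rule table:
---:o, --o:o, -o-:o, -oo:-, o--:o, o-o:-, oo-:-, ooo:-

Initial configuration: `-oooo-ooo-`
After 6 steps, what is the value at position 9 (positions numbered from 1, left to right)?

o

----------
oooooooooo
----------  (repeats step 1; period 2)
step 6: oooooooooo
position 9 holds o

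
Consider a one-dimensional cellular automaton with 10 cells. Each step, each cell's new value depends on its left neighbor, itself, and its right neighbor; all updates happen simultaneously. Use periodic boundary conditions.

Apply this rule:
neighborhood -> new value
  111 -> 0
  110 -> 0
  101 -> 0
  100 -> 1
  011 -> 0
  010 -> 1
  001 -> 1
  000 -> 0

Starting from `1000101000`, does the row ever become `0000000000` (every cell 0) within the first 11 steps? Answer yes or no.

1101101101
0000000000
all cells are 0 at step 2

yes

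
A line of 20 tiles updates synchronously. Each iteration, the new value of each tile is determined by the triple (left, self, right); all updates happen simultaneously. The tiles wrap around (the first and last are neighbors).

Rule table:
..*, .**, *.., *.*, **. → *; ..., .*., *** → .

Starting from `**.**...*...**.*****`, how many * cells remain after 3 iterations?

16

.*****.*.*.*****....
**...**.*.**...**...
***.****.****.****.*
count of *: 16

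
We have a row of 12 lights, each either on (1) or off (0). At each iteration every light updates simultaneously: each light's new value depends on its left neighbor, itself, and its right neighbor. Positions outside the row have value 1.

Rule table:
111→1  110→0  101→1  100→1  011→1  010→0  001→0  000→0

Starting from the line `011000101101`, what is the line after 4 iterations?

110100011011
101010010111
010101001111
101010101111

101010101111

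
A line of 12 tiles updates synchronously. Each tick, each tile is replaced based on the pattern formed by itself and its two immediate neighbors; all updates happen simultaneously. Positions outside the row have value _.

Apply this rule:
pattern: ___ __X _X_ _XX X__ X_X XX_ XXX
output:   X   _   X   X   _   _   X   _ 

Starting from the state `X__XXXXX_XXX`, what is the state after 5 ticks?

X__X_X_X_X_X

tick 1: X__X___X_X_X
tick 2: X__X_X_X_X_X
tick 3: X__X_X_X_X_X  (fixed point — unchanged through tick 5)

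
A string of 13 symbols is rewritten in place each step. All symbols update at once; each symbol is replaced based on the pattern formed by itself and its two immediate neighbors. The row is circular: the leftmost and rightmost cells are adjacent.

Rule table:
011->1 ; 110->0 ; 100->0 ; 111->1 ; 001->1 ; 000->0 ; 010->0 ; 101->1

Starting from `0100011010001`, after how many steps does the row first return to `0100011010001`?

1000110100010
0001101000101
0011010001010
0110100010100
1101000101000
1010001010001
0100010100011
1000101000110
0001010001101
0010100011010
0101000110100
1010001101000
0100011010001

13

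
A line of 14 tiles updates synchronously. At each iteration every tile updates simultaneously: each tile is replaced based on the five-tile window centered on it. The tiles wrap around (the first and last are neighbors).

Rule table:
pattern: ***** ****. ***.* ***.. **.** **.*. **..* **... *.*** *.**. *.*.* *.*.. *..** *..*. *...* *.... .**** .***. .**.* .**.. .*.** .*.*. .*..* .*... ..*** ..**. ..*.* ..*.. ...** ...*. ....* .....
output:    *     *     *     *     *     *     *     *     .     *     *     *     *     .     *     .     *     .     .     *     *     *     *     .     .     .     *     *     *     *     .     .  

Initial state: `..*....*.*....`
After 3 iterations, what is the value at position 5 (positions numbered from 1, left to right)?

*

iteration 1: .**...****....
iteration 2: *.****.****...
iteration 3: **.****.******
position 5 holds *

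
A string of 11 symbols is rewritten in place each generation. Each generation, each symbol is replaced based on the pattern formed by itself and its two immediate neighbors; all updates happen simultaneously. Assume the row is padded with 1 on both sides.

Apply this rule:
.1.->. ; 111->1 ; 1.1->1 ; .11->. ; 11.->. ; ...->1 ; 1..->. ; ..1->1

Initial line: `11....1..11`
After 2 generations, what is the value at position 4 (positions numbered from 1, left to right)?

generation 1: 1..111..1.1
generation 2: ..1.1..1.1.
position 4 holds .

.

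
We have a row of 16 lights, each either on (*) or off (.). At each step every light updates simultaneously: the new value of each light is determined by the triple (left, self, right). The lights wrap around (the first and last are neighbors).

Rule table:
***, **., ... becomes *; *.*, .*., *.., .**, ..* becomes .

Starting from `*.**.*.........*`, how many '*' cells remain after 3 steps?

*..*...*******..
.....*..******..
****.....*****.*
count of *: 10

10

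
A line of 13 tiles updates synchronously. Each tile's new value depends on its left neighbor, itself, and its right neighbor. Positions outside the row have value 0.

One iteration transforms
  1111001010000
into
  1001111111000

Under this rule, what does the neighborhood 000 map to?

At position 10 the neighborhood is 000; the next row has 0 there.

0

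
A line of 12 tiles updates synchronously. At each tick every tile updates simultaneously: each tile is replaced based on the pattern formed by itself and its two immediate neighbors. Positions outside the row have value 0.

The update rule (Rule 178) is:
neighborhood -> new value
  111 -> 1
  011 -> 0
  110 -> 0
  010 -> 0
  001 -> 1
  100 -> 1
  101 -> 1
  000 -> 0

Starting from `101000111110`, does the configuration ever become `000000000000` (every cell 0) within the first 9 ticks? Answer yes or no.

no

tick 1: 010101011101
tick 2: 101010101010
tick 3: 010101010101
tick 4: 101010101010  (repeats tick 2; period 2)
tick 9: 010101010101
tick 9 is 010101010101, still not uniform 0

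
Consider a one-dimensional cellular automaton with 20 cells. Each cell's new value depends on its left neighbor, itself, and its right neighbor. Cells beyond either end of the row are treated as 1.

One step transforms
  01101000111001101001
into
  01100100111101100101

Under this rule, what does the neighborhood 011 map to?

1

At position 1 the neighborhood is 011; the next row has 1 there.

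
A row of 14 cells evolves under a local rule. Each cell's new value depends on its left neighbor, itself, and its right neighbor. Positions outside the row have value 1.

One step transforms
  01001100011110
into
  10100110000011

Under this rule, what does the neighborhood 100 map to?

At position 2 the neighborhood is 100; the next row has 1 there.

1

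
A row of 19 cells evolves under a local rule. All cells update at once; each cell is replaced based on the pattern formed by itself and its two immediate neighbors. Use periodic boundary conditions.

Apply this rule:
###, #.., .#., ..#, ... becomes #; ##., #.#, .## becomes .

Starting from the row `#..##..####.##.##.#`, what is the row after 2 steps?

.##..##.##.........
#..##.....#########

#..##.....#########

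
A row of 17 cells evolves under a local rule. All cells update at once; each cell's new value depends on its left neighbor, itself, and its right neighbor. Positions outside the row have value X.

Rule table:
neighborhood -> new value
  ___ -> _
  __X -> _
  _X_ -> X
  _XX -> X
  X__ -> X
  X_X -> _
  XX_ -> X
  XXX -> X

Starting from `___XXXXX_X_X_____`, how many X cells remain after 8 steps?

step 1: X__XXXXX_X_XX____
step 2: XX_XXXXX_X_XXX___
step 3: XX_XXXXX_X_XXXX__
step 4: XX_XXXXX_X_XXXXX_
step 5: XX_XXXXX_X_XXXXX_  (fixed point — unchanged through step 8)
count of X: 13

13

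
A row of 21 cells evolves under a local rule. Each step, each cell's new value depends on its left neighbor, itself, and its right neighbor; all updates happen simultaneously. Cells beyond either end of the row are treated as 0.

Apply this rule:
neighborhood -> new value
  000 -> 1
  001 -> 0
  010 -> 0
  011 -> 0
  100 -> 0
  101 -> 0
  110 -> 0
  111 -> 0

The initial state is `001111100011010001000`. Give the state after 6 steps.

001111100011110001000

100000001000000100011
001111100011110001000
100000001000000100011  (repeats step 1; period 2)
step 6: 001111100011110001000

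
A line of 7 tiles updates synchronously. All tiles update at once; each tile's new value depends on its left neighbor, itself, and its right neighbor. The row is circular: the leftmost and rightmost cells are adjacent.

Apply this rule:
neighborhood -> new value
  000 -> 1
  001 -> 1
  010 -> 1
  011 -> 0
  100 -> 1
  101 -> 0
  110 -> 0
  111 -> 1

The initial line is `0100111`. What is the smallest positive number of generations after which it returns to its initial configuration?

7

generation 1: 0111010
generation 2: 1010011
generation 3: 0011101
generation 4: 1101001
generation 5: 1001110
generation 6: 1110100
generation 7: 0100111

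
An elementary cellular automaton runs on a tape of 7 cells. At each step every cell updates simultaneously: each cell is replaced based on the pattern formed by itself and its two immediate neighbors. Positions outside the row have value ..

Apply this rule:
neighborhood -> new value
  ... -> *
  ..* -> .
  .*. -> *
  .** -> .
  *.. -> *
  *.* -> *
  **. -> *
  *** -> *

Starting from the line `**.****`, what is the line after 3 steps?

*..**.*

.**.***
..**.**
*..**.*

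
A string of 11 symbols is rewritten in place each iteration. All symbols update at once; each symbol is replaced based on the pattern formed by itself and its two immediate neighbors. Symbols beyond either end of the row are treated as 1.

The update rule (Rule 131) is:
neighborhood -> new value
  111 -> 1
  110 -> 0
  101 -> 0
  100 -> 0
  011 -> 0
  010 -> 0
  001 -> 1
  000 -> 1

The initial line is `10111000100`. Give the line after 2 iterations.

01100100010

00010011001
01100100010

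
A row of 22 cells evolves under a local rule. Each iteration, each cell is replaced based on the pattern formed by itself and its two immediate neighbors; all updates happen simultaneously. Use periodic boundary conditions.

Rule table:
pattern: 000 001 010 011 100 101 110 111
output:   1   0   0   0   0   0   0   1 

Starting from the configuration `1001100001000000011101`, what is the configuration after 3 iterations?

0000001100011111001000
1111100001001110000011
1111001100000100111001

1111001100000100111001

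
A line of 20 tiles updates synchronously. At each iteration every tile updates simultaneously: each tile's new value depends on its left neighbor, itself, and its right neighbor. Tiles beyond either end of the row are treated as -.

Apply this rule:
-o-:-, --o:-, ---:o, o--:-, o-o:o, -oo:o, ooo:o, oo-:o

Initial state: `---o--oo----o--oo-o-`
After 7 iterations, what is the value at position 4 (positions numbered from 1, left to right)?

o

oo----oo-oo----ooo--
oo-oo-ooooo-oo-ooo-o
ooooooooooooooooooo-
ooooooooooooooooooo-  (fixed point — unchanged through iteration 7)
position 4 holds o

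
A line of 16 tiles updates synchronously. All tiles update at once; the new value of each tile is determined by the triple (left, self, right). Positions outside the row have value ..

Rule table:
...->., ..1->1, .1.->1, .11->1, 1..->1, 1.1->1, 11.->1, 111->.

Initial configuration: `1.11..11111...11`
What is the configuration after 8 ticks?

1111111...11.111
1.....11.11111.1
11...11111...111
111.11...11.11.1
1.11111.11111111
111...111......1
1.11.11.11....11
11111111111..111

11111111111..111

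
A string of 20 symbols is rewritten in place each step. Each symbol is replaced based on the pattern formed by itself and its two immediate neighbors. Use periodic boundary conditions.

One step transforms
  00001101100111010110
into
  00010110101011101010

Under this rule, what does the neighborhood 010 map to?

At position 15 the neighborhood is 010; the next row has 0 there.

0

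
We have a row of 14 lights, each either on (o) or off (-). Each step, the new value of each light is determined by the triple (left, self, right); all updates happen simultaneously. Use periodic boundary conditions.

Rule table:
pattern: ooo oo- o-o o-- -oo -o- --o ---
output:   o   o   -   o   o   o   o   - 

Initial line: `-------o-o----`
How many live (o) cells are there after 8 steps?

12

step 1: ------oo-oo---
step 2: -----ooo-ooo--
step 3: ----oooo-oooo-
step 4: ---ooooo-ooooo
step 5: o-oooooo-ooooo
step 6: o-oooooo-ooooo  (fixed point — unchanged through step 8)
count of o: 12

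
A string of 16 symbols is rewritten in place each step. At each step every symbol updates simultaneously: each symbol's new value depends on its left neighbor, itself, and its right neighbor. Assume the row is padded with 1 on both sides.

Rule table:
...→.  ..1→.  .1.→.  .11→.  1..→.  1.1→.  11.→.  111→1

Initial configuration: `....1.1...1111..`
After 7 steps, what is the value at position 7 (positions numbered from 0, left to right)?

.

step 1: ...........11...
step 2: ................
step 3: ................  (fixed point — unchanged through step 7)
position 7 holds .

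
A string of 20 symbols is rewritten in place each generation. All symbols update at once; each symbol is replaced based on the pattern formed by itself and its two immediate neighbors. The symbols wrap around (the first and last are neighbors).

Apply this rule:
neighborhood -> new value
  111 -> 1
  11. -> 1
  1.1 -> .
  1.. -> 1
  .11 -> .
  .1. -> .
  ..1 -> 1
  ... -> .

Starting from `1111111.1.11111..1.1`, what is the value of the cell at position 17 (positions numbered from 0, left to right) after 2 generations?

1111111....111111...
.1111111..1.111111.1
position 17 holds 1

1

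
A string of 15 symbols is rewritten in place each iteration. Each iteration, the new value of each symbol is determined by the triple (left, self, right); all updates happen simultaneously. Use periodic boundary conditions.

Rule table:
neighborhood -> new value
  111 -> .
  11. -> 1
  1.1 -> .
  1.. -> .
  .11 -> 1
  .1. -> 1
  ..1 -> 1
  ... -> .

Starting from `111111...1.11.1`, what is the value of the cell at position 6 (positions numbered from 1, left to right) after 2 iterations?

iteration 1: .....1..11.11.1
iteration 2: ....11.111.11.1
position 6 holds 1

1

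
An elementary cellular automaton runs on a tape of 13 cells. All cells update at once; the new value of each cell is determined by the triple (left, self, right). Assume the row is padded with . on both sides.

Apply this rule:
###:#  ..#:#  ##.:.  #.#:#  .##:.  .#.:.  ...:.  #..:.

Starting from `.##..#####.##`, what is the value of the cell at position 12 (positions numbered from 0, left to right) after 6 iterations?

#...#.###.#..
...#.#.#.#...
..#.#.#.#....
.#.#.#.#.....
#.#.#.#......
.#.#.#.......
position 12 holds .

.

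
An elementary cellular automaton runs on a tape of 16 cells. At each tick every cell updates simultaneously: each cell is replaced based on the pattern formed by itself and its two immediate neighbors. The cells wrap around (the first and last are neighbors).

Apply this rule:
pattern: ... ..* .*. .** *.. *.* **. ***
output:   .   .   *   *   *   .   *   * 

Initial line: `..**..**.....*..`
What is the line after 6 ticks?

*.***.******.***

tick 1: ..***.***....**.
tick 2: ..***.****...***
tick 3: *.***.*****..***
tick 4: *.***.******.***
tick 5: *.***.******.***  (fixed point — unchanged through tick 6)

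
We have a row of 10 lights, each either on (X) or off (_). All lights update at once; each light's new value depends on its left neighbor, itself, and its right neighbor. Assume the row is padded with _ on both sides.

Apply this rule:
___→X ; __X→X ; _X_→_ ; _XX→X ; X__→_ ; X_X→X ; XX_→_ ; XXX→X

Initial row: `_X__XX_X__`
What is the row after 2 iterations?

__XX_X__X_

X__XX_X__X
__XX_X__X_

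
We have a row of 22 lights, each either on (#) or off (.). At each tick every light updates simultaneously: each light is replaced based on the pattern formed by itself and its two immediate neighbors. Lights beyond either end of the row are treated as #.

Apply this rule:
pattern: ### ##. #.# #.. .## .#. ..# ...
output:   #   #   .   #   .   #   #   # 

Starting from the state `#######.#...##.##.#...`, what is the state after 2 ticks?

#######.####.#..#.####
#######..###.####..###

#######..###.####..###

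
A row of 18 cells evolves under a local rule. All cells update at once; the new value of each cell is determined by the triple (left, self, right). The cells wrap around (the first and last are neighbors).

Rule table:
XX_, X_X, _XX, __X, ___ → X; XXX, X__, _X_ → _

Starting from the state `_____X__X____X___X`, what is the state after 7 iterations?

_XXXX__X__XXX__XX_
XX__X_X__XX_X_XXX_
XX_X_X__XXXX_XX_XX
_XX_X__XX__XXXXXX_
XXXX__XXX_XX____X_
X__X_XX_XXXX_XXX_X
X_X_XXXXX__XXX_XXX

X_X_XXXXX__XXX_XXX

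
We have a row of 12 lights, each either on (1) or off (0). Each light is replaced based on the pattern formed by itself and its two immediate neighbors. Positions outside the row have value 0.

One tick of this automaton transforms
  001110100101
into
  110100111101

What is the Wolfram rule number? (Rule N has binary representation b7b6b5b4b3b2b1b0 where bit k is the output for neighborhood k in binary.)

position 3: 111 → 1  (bit 7 = 1)
position 4: 110 → 0  (bit 6 = 0)
position 5: 101 → 0  (bit 5 = 0)
position 7: 100 → 1  (bit 4 = 1)
position 2: 011 → 0  (bit 3 = 0)
position 6: 010 → 1  (bit 2 = 1)
position 1: 001 → 1  (bit 1 = 1)
position 0: 000 → 1  (bit 0 = 1)
bits b7..b0 = 10010111 = 151

151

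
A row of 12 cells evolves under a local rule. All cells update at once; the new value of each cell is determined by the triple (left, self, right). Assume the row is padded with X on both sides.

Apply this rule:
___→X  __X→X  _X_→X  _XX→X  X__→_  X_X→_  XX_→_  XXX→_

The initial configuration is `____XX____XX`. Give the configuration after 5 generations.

_X_X_XXXX__X

generation 1: _XXXX__XXXX_
generation 2: _X____XX____
generation 3: _X_XXXX__XXX
generation 4: _X_X____XX__
generation 5: _X_X_XXXX__X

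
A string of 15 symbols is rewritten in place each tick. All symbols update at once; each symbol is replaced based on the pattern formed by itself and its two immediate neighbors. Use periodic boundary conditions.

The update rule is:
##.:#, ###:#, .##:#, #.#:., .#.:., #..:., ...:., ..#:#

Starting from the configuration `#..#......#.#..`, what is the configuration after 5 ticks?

..#......#....#
.#......#....#.
#......#....#..
......#....#..#
.....#....#..#.

.....#....#..#.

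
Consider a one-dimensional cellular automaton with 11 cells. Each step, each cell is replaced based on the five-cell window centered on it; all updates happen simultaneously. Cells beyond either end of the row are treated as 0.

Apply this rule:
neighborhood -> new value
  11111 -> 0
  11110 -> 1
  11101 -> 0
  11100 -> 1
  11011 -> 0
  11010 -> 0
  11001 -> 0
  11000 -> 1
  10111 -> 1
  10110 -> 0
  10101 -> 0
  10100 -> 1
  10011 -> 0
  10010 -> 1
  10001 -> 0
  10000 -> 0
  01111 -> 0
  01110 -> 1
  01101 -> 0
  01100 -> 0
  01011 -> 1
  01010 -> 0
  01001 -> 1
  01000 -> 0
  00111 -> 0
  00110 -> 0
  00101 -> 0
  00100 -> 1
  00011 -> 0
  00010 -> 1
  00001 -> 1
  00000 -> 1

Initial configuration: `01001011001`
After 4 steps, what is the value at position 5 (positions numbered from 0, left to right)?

11110100011
00100100000
11111100111
00001100011
position 5 holds 1

1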